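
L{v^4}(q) 24/q^5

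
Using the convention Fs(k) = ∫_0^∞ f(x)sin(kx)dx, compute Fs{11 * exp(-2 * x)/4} 11 * k/(4 * (k^2 + 4))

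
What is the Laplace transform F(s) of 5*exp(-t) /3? 5/(3*(s+1) ) 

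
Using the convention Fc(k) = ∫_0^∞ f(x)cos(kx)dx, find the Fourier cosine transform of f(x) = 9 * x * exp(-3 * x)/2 9 * (9 - k^2)/(2 * (k^2 + 9)^2)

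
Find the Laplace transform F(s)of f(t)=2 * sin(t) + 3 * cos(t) 2/(s^2 + 1) + 3 * s/(s^2 + 1)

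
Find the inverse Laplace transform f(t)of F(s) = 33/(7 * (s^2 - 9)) 11 * sinh(3 * t)/7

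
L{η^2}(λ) 2/λ^3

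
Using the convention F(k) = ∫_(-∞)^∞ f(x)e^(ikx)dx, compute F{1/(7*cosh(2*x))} pi/(14*cosh(pi*k/4))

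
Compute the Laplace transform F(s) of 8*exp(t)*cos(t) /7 8*(s - 1) /(7*((s - 1) ^2 + 1) ) 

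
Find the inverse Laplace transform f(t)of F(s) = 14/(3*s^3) 7*t^2/3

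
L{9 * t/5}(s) 9/(5 * s^2)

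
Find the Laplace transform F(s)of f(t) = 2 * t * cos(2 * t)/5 2 * (s^2 - 4)/(5 * (s^2 + 4)^2)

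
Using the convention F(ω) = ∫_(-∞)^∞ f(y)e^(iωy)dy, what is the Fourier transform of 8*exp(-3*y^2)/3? 8*sqrt(3)*sqrt(pi)*exp(-ω^2/12)/9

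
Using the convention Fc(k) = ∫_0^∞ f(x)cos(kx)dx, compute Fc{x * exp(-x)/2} (1 - k^2)/(2 * (k^2 + 1)^2)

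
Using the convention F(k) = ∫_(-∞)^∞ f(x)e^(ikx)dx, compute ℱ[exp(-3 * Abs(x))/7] 6/(7 * (k^2 + 9))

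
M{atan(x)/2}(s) -pi * sec(pi * s/2)/(4 * s)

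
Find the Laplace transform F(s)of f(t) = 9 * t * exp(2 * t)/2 9/(2 * (s - 2)^2)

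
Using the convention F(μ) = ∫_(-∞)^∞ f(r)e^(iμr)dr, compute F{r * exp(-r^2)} I * sqrt(pi) * μ * exp(-μ^2/4)/2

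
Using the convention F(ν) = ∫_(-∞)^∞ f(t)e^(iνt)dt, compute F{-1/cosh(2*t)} -pi/(2*cosh(pi*ν/4))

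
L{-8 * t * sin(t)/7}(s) -16 * s/(7 * (s^2 + 1)^2)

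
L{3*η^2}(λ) 6/λ^3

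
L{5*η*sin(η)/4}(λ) 5*λ/(2*(λ^2+1)^2)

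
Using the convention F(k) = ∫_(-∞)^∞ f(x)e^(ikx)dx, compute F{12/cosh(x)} 12 * pi/cosh(pi * k/2)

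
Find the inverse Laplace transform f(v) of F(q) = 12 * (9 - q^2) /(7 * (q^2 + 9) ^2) -12 * v * cos(3 * v) /7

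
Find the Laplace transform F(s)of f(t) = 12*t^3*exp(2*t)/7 72/(7*(s - 2)^4)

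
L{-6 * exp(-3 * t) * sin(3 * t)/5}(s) -18/(5 * (s + 3)^2 + 45)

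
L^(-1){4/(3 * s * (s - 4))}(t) 2 * exp(2 * t) * sinh(2 * t)/3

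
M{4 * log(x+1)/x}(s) -4 * pi * csc(pi * s)/(s - 1)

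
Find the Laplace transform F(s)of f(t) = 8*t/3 8/(3*s^2)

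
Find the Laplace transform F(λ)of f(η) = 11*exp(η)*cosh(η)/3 11*(λ - 1)/(3*λ*(λ - 2))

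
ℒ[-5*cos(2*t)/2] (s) -5*s/(2*s^2 + 8)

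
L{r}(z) z^(-2) 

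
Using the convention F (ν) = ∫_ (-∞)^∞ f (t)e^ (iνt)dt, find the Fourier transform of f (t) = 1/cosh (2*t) pi/ (2*cosh (pi*ν/4))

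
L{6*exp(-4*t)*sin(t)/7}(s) 6/(7*((s + 4)^2 + 1))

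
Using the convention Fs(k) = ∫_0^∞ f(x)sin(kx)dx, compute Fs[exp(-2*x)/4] k/(4*(k^2 + 4))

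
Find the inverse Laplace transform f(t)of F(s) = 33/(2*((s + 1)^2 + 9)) 11*exp(-t)*sin(3*t)/2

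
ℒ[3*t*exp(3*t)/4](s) 3/(4*(s - 3)^2)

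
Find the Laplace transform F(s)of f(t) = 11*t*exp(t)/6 11/(6*(s - 1)^2)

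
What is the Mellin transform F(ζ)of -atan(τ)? pi * sec(pi * ζ/2)/(2 * ζ)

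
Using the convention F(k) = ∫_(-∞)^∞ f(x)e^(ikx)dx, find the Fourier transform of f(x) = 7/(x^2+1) 7*pi*exp(-Abs(k))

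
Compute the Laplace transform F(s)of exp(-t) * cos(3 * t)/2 (s+1)/(2 * ((s+1)^2+9))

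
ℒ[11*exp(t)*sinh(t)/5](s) 11/(5*s*(s - 2))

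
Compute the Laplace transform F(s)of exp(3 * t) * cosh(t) (s - 3)/((s - 3)^2 - 1)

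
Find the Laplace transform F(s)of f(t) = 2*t 2/s^2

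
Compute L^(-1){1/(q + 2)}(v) exp(-2*v)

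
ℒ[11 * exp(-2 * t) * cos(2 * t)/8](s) 11 * (s + 2)/(8 * ((s + 2)^2 + 4))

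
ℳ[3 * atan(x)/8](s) -3 * pi * sec(pi * s/2)/(16 * s)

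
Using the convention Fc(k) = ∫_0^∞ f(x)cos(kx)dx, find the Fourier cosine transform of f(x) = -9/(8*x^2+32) -9*pi*exp(-2*k)/32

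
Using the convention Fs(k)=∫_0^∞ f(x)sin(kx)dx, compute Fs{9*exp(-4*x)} 9*k/(k^2 + 16)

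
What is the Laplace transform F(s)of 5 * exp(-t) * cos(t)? 5 * (s + 1)/((s + 1)^2 + 1)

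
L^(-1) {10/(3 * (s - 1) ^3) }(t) 5 * t^2 * exp(t) /3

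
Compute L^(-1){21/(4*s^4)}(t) 7*t^3/8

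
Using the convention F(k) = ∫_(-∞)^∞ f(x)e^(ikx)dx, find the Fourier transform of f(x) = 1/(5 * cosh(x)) pi/(5 * cosh(pi * k/2))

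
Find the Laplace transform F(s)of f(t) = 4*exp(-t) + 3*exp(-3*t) 3/(s + 3) + 4/(s + 1)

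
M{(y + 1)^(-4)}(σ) gamma(σ) * gamma(4 - σ)/6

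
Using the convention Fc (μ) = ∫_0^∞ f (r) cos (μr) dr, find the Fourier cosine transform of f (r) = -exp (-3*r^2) -sqrt (3)*sqrt (pi)*exp (-μ^2/12) /6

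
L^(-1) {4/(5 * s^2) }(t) 4 * t/5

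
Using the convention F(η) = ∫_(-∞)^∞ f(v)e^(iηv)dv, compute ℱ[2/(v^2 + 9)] 2*pi*exp(-3*Abs(η))/3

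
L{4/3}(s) 4/(3*s) 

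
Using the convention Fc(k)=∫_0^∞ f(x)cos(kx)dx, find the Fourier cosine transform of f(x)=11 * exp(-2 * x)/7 22/(7 * (k^2+4))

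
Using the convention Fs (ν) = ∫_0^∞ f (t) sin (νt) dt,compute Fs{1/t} pi/2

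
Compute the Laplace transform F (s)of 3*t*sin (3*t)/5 18*s/ (5*(s^2 + 9)^2)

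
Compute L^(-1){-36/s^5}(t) -3 * t^4/2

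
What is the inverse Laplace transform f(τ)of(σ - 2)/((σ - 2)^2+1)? exp(2*τ)*cos(τ)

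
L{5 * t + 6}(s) 6/s + 5/s^2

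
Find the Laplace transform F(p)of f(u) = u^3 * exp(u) 6/(p - 1)^4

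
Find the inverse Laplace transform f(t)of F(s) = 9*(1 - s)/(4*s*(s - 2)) -9*exp(t)*cosh(t)/4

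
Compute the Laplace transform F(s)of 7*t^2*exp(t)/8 7/(4*(s - 1)^3)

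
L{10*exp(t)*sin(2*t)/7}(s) 20/(7*((s - 1)^2 + 4))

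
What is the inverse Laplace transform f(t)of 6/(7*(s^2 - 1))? 6*sinh(t)/7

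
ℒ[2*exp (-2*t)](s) 2/ (s+2)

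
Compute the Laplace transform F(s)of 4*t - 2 4/s^2 - 2/s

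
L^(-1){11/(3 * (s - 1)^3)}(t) 11 * t^2 * exp(t)/6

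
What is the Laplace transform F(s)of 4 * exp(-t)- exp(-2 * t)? 4/(s + 1)-1/(s + 2)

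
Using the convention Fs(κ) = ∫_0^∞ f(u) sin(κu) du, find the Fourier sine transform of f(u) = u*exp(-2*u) 4*κ/(κ^2 + 4) ^2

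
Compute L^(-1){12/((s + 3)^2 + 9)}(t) 4*exp(-3*t)*sin(3*t)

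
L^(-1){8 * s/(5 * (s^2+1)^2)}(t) 4 * t * sin(t)/5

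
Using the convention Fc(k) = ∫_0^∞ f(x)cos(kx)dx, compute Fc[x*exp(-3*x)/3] (9 - k^2)/(3*(k^2 + 9)^2)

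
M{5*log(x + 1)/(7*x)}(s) -5*pi*csc(pi*s)/(7*s - 7)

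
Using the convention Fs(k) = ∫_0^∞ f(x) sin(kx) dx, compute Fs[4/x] 2 * pi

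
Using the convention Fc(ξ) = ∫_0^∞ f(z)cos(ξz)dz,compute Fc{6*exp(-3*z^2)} sqrt(3)*sqrt(pi)*exp(-ξ^2/12)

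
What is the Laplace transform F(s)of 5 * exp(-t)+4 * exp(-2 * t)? 5/(s+1)+4/(s+2)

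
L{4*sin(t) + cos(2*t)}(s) s/(s^2 + 4) + 4/(s^2 + 1)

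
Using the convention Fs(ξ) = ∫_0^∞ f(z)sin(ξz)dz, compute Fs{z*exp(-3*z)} 6*ξ/(ξ^2 + 9)^2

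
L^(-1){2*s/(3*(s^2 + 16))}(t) 2*cos(4*t)/3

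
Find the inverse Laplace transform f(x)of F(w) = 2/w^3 x^2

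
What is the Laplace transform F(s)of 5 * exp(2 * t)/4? 5/(4 * (s - 2))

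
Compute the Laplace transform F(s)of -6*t -6/s^2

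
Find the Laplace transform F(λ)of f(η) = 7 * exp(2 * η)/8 7/(8 * (λ - 2))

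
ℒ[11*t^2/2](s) 11/s^3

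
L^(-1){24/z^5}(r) r^4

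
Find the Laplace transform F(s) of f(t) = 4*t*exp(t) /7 4/(7*(s - 1) ^2) 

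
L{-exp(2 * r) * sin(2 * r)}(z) -2/((z - 2)^2 + 4)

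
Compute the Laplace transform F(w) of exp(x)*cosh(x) (w - 1) /(w*(w - 2) ) 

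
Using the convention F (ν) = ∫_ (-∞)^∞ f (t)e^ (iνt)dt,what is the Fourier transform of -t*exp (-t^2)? -I*sqrt (pi)*ν*exp (-ν^2/4)/2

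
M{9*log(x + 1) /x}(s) -9*pi*csc(pi*s) /(s - 1) 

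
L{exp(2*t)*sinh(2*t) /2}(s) 1/(s*(s - 4) ) 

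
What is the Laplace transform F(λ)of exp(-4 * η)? 1/(λ+4)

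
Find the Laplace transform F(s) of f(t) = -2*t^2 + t s^(-2) - 4/s^3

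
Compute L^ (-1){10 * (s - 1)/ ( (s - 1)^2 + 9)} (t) 10 * exp (t) * cos (3 * t)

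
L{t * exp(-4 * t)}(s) (s+4)^(-2)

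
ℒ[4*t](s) 4/s^2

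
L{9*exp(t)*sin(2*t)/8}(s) 9/(4*((s - 1)^2 + 4))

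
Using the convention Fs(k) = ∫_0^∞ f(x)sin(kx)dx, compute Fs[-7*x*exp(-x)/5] -14*k/(5*(k^2 + 1)^2)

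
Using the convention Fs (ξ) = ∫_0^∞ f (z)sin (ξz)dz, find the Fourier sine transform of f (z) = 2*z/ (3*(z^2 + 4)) pi*exp (-2*ξ)/3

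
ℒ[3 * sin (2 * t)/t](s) 3 * atan (2/s)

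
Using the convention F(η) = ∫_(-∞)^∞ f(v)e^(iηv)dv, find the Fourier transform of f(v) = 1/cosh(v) pi/cosh(pi*η/2)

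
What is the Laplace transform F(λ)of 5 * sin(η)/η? 5 * atan(1/λ)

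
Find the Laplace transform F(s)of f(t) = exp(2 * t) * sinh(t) 1/((s - 2)^2 - 1)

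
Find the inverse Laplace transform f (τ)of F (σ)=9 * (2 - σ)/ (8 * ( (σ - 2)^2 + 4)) -9 * exp (2 * τ) * cos (2 * τ)/8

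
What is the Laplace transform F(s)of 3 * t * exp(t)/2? 3/(2 * (s - 1)^2)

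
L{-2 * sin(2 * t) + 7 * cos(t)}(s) 7 * s/(s^2 + 1) - 4/(s^2 + 4)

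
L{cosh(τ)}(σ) σ/(σ^2 - 1)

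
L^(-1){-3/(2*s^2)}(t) -3*t/2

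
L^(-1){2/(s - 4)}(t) 2*exp(4*t)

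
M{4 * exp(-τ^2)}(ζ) 2 * gamma(ζ/2)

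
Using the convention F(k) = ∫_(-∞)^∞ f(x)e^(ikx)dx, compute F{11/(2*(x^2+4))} 11*pi*exp(-2*Abs(k))/4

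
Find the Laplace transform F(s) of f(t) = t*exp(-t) (s + 1) ^(-2) 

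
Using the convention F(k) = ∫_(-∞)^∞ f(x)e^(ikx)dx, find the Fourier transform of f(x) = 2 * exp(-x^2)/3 2 * sqrt(pi) * exp(-k^2/4)/3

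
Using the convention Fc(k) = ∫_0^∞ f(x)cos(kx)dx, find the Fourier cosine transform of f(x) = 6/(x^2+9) pi*exp(-3*k)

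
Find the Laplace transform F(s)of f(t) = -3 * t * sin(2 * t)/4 -3 * s/(s^2 + 4)^2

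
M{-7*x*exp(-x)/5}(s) -7*gamma(s + 1)/5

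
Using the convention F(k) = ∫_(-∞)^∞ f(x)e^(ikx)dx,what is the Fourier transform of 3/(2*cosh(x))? 3*pi/(2*cosh(pi*k/2))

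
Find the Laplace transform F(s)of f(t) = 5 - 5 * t 5/s - 5/s^2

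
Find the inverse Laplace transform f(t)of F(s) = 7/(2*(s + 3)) 7*exp(-3*t)/2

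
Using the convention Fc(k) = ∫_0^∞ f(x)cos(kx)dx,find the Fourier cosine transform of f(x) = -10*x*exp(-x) 10*(k^2-1)/(k^2 + 1)^2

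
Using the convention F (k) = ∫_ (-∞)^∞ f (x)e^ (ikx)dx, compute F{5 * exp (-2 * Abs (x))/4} 5/ (k^2 + 4)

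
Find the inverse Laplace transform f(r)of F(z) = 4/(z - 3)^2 4 * r * exp(3 * r)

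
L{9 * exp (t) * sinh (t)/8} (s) 9/ (8 * s * (s - 2))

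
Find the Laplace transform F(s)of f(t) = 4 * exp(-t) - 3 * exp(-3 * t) 4/(s + 1) - 3/(s + 3)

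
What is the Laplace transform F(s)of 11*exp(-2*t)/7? 11/(7*(s + 2))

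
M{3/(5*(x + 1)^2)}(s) -3*pi*(s - 1)/(5*sin(pi*s))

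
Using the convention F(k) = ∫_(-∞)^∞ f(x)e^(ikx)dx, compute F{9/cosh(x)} 9*pi/cosh(pi*k/2)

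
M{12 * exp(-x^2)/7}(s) 6 * gamma(s/2)/7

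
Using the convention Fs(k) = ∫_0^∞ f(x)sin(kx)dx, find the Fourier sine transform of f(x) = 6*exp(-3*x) 6*k/(k^2 + 9)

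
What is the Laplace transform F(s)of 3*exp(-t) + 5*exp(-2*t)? 5/(s + 2) + 3/(s + 1)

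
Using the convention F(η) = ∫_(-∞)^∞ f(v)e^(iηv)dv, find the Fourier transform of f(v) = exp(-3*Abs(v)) 6/(η^2 + 9)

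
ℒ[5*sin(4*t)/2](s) 10/(s^2 + 16)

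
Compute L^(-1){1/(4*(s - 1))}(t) exp(t)/4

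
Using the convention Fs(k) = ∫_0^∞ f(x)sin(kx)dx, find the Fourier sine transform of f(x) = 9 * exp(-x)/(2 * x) 9 * atan(k)/2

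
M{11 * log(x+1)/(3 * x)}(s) -11 * pi * csc(pi * s)/(3 * s - 3)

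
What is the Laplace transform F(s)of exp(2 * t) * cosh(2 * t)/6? (s - 2)/(6 * s * (s - 4))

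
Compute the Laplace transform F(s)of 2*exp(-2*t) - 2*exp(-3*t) 2/(s + 2) - 2/(s + 3)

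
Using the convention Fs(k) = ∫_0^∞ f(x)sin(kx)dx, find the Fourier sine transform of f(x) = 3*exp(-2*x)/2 3*k/(2*(k^2 + 4))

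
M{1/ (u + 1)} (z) pi * csc (pi * z)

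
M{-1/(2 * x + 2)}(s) -pi * csc(pi * s)/2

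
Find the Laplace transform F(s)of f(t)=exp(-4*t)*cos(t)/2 (s + 4)/(2*((s + 4)^2 + 1))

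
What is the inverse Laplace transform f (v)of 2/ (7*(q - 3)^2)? 2*v*exp (3*v)/7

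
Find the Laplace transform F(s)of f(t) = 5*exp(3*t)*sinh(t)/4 5/(4*((s - 3)^2 - 1))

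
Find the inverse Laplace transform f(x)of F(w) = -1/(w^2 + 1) -sin(x)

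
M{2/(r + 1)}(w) 2 * pi * csc(pi * w)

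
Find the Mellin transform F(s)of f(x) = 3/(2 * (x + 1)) 3 * pi * csc(pi * s)/2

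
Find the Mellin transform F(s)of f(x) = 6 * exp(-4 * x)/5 6 * gamma(s)/(5 * 2^(2 * s))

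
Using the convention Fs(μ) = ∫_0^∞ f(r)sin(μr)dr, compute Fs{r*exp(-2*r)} 4*μ/(μ^2+4)^2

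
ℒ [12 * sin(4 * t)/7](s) 48/(7 * (s^2 + 16))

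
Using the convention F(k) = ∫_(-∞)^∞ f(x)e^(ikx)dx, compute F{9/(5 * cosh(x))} 9 * pi/(5 * cosh(pi * k/2))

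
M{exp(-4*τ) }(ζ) gamma(ζ) /4^ζ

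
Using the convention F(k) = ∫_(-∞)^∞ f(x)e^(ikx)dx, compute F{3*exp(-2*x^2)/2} 3*sqrt(2)*sqrt(pi)*exp(-k^2/8)/4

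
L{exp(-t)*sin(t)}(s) 1/((s + 1)^2 + 1)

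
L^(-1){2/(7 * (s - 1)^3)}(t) t^2 * exp(t)/7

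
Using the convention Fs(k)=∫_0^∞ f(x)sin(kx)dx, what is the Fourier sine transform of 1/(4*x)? pi/8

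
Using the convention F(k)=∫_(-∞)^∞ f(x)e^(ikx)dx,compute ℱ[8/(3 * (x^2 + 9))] 8 * pi * exp(-3 * Abs(k))/9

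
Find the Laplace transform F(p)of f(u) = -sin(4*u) -4/(p^2 + 16)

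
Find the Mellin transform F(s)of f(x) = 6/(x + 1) 6 * pi * csc(pi * s)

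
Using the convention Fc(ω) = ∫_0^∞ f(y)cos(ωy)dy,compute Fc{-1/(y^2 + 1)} -pi*exp(-ω)/2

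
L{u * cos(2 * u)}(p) (p^2-4)/(p^2 + 4)^2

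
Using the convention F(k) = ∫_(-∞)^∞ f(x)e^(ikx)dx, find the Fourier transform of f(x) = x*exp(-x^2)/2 I*sqrt(pi)*k*exp(-k^2/4)/4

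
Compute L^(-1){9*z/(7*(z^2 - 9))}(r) 9*cosh(3*r)/7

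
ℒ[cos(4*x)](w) w/(w^2+16)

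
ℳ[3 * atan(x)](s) -3 * pi * sec(pi * s/2)/(2 * s)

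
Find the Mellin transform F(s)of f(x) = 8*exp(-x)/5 8*gamma(s)/5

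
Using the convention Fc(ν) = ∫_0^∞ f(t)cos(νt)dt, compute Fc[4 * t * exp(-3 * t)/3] 4 * (9 - ν^2)/(3 * (ν^2 + 9)^2)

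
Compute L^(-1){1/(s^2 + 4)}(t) sin(2*t)/2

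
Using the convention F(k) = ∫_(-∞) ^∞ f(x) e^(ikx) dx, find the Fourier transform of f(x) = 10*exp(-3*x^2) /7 10*sqrt(3)*sqrt(pi)*exp(-k^2/12) /21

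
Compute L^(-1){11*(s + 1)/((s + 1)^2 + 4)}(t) 11*exp(-t)*cos(2*t)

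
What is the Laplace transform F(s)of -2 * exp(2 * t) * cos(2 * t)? 2 * (2 - s)/((s - 2)^2 + 4)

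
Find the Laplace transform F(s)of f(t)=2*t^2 4/s^3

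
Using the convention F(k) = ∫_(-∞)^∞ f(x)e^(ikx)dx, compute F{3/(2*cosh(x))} 3*pi/(2*cosh(pi*k/2))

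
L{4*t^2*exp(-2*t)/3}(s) 8/(3*(s + 2)^3)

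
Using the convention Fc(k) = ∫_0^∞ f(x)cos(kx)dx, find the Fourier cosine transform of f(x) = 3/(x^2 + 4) 3*pi*exp(-2*k)/4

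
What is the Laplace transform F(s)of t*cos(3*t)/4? (s^2 - 9)/(4*(s^2+9)^2)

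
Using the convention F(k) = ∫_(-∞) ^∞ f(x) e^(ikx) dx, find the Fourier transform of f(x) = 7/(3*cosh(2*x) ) 7*pi/(6*cosh(pi*k/4) ) 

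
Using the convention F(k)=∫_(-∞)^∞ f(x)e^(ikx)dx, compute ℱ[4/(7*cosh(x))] 4*pi/(7*cosh(pi*k/2))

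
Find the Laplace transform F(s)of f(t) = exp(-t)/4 1/(4 * (s+1))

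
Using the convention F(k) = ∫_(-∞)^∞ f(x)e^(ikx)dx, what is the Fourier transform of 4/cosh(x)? 4 * pi/cosh(pi * k/2)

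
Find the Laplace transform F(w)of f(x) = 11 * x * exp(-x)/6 11/(6 * (w + 1)^2)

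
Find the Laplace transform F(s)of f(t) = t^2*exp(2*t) 2/(s - 2)^3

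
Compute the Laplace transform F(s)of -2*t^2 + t s^(-2)-4/s^3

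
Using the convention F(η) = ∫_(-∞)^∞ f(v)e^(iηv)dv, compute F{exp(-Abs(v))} 2/(η^2 + 1)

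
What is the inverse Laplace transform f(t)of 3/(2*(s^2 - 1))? 3*sinh(t)/2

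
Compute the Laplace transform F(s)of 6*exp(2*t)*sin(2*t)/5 12/(5*((s - 2)^2 + 4))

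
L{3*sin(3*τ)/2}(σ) 9/(2*(σ^2+9))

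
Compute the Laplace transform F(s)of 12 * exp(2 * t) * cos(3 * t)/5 12 * (s - 2)/(5 * ((s - 2)^2+9))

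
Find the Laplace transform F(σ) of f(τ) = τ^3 6/σ^4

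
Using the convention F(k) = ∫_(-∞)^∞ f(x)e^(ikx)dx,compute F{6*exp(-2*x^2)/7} 3*sqrt(2)*sqrt(pi)*exp(-k^2/8)/7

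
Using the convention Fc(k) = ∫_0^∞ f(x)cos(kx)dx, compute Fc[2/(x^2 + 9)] pi * exp(-3 * k)/3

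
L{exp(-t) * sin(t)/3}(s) 1/(3 * ((s+1)^2+1))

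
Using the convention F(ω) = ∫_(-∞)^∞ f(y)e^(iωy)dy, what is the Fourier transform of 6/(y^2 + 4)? 3 * pi * exp(-2 * Abs(ω))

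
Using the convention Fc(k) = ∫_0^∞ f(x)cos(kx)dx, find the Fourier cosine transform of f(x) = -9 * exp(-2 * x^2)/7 -9 * sqrt(2) * sqrt(pi) * exp(-k^2/8)/28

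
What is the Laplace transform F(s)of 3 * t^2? 6/s^3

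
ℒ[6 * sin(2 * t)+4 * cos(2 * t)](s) 12/(s^2+4)+4 * s/(s^2+4)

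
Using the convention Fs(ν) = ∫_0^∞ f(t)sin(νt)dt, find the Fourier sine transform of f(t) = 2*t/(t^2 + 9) pi*exp(-3*ν)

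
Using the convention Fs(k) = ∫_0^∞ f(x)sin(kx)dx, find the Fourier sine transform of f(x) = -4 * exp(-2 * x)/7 -4 * k/(7 * k^2 + 28)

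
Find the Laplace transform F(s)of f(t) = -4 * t -4/s^2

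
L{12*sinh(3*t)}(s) 36/(s^2 - 9)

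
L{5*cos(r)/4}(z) 5*z/(4*(z^2 + 1))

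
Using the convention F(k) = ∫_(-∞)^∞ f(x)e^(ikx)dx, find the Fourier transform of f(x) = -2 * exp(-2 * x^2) -sqrt(2) * sqrt(pi) * exp(-k^2/8)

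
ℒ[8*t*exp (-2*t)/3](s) 8/ (3*(s + 2)^2)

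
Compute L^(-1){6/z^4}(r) r^3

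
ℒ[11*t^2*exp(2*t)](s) 22/(s - 2)^3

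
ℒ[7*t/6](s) 7/(6*s^2)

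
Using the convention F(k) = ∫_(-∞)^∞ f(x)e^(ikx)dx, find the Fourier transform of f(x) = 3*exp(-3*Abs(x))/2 9/(k^2 + 9)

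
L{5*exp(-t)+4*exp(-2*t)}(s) 5/(s+1)+4/(s+2)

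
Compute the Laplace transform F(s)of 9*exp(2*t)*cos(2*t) 9*(s - 2)/((s - 2)^2 + 4)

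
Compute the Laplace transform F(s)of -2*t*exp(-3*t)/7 -2/(7*(s + 3)^2)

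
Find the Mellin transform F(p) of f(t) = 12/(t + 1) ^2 -12*pi*(p - 1) /sin(pi*p) 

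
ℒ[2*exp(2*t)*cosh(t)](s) 2*(s - 2)/((s - 2)^2 - 1)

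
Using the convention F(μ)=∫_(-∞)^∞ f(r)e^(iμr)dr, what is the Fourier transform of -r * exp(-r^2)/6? -I * sqrt(pi) * μ * exp(-μ^2/4)/12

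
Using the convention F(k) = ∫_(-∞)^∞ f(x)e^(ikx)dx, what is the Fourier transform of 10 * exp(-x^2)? 10 * sqrt(pi) * exp(-k^2/4)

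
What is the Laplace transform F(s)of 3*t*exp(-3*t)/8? 3/(8*(s+3)^2)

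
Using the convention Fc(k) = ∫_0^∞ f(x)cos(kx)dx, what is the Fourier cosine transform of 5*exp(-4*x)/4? 5/(k^2+16)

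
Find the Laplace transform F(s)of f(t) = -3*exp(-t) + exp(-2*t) 1/(s + 2)-3/(s + 1)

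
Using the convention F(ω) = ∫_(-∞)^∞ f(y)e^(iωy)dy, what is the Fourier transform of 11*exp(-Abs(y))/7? 22/(7*(ω^2 + 1))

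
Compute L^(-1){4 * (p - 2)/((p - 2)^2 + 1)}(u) 4 * exp(2 * u) * cos(u)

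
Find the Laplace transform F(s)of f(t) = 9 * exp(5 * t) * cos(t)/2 9 * (s - 5)/(2 * ((s - 5)^2+1))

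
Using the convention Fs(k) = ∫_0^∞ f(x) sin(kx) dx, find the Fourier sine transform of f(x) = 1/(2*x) pi/4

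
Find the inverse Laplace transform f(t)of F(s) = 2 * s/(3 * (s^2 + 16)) 2 * cos(4 * t)/3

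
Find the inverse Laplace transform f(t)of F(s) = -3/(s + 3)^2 -3 * t * exp(-3 * t)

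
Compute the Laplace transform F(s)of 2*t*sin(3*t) 12*s/(s^2 + 9)^2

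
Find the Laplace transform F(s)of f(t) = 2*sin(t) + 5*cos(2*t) 5*s/(s^2 + 4) + 2/(s^2 + 1)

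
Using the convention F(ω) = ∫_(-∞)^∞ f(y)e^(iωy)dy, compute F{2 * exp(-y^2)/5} 2 * sqrt(pi) * exp(-ω^2/4)/5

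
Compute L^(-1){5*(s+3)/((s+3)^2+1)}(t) 5*exp(-3*t)*cos(t)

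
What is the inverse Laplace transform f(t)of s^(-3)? t^2/2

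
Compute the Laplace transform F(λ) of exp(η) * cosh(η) (λ - 1) /(λ * (λ - 2) ) 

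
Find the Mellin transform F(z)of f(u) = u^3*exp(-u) gamma(z + 3)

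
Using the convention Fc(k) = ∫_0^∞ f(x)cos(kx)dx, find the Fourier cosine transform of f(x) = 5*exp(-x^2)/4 5*sqrt(pi)*exp(-k^2/4)/8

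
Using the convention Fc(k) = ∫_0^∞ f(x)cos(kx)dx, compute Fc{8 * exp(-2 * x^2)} 2 * sqrt(2) * sqrt(pi) * exp(-k^2/8)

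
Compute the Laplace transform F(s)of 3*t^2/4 3/(2*s^3)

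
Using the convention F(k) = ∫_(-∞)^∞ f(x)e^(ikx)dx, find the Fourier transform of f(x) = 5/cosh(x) 5 * pi/cosh(pi * k/2)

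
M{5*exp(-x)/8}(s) 5*gamma(s)/8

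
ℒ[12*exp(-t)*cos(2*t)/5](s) 12*(s + 1)/(5*((s + 1)^2 + 4))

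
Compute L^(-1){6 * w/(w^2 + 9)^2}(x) x * sin(3 * x)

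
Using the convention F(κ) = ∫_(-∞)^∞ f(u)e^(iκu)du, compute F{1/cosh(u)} pi/cosh(pi*κ/2)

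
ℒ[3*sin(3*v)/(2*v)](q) 3*atan(3/q)/2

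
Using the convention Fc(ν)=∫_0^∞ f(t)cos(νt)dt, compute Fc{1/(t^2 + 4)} pi*exp(-2*ν)/4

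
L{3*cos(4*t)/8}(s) 3*s/(8*(s^2+16))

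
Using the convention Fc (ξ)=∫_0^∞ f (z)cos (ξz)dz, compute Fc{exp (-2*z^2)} sqrt (2)*sqrt (pi)*exp (-ξ^2/8)/4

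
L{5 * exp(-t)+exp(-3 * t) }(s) 5/(s+1)+1/(s+3) 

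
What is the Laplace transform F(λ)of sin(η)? 1/(λ^2+1)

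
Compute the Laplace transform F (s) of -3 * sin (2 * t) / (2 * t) -3 * atan (2/s) /2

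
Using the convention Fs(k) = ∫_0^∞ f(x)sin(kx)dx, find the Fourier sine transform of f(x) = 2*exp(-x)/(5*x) 2*atan(k)/5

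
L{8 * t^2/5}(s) 16/(5 * s^3)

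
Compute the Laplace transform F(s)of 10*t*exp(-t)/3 10/(3*(s + 1)^2)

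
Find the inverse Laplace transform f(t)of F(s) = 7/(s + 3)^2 7*t*exp(-3*t)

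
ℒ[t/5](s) 1/(5 * s^2)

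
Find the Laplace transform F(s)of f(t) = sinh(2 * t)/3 2/(3 * (s^2-4))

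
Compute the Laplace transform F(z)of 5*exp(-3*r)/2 5/(2*(z + 3))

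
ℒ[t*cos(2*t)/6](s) (s^2 - 4)/(6*(s^2 + 4)^2)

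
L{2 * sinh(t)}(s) 2/(s^2 - 1)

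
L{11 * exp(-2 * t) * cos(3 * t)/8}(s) 11 * (s + 2)/(8 * ((s + 2)^2 + 9))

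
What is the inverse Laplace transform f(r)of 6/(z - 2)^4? r^3*exp(2*r)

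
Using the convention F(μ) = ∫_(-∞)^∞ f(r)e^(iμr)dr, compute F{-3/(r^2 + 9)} -pi * exp(-3 * Abs(μ))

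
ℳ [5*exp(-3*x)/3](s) 5*gamma(s)/(3*3^s)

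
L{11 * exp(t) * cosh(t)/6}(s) 11 * (s - 1)/(6 * s * (s - 2))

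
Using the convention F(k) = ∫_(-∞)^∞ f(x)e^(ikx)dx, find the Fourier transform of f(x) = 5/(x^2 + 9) 5*pi*exp(-3*Abs(k))/3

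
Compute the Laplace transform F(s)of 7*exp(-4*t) 7/(s + 4)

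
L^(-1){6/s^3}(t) 3 * t^2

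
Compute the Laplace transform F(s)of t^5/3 40/s^6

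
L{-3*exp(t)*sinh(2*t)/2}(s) -3/((s - 1)^2 - 4)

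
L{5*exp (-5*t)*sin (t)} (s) 5/ ( (s + 5)^2 + 1)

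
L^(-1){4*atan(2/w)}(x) 4*sin(2*x)/x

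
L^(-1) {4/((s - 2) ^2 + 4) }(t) 2*exp(2*t)*sin(2*t) 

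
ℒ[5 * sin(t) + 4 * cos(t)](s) 4 * s/(s^2 + 1) + 5/(s^2 + 1)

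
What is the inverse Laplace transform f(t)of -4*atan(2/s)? -4*sin(2*t)/t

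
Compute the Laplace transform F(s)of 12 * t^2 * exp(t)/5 24/(5 * (s - 1)^3)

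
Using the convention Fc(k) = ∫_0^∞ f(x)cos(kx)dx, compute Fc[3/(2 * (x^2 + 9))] pi * exp(-3 * k)/4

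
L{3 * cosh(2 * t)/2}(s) 3 * s/(2 * (s^2-4))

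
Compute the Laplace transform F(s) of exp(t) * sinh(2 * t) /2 1/((s - 1) ^2-4) 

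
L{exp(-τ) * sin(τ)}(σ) 1/((σ + 1)^2 + 1)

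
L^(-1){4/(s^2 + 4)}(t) 2*sin(2*t)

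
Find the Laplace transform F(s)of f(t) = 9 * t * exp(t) 9/(s - 1)^2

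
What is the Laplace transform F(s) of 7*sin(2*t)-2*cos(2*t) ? 14/(s^2 + 4)-2*s/(s^2 + 4) 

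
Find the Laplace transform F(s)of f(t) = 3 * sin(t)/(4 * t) 3 * atan(1/s)/4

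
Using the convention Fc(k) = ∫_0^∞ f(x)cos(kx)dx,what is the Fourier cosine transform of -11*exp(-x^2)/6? -11*sqrt(pi)*exp(-k^2/4)/12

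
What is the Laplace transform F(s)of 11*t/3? 11/(3*s^2)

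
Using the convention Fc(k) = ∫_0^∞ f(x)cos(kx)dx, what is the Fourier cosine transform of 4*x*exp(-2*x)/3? 4*(4 - k^2)/(3*(k^2 + 4)^2)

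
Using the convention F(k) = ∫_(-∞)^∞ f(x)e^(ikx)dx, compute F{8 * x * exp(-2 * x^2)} sqrt(2) * I * sqrt(pi) * k * exp(-k^2/8)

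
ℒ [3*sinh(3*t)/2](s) 9/(2*(s^2 - 9))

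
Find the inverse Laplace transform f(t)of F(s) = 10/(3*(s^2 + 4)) 5*sin(2*t)/3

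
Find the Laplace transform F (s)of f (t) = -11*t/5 -11/ (5*s^2)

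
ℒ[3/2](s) 3/(2*s)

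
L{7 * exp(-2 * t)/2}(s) 7/(2 * (s + 2))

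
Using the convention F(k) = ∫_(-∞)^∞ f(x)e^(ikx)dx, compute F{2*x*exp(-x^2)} I*sqrt(pi)*k*exp(-k^2/4)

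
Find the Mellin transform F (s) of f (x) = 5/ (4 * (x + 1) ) 5 * pi * csc (pi * s) /4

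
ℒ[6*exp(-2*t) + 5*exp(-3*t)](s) 6/(s + 2) + 5/(s + 3)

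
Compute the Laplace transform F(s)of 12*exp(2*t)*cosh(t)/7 12*(s - 2)/(7*((s - 2)^2 - 1))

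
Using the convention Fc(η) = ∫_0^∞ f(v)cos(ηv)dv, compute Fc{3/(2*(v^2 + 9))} pi*exp(-3*η)/4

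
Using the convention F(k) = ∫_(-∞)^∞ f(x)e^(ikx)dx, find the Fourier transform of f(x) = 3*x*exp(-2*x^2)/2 3*sqrt(2)*I*sqrt(pi)*k*exp(-k^2/8)/16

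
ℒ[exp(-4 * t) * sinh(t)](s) 1/((s + 4)^2 - 1)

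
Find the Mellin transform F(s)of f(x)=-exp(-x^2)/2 -gamma(s/2)/4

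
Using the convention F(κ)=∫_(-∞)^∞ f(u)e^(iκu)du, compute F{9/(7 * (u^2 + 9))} 3 * pi * exp(-3 * Abs(κ))/7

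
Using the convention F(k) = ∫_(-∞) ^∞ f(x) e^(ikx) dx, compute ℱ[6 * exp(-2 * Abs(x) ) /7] 24/(7 * (k^2 + 4) ) 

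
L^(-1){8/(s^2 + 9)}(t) 8*sin(3*t)/3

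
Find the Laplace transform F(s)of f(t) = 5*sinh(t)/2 5/(2*(s^2 - 1))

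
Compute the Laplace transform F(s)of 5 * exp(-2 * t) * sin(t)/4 5/(4 * ((s + 2)^2 + 1))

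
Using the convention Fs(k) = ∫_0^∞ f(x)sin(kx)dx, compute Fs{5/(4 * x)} 5 * pi/8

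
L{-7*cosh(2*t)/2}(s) -7*s/(2*s^2-8)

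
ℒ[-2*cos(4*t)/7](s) -2*s/(7*s^2 + 112)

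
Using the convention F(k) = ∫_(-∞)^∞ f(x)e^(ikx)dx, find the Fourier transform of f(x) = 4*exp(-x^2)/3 4*sqrt(pi)*exp(-k^2/4)/3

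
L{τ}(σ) σ^(-2)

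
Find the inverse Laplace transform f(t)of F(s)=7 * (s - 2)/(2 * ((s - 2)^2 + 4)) 7 * exp(2 * t) * cos(2 * t)/2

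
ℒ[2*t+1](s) 1/s+2/s^2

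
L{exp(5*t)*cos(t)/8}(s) (s - 5)/(8*((s - 5)^2 + 1))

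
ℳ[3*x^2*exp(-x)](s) 3*gamma(s + 2)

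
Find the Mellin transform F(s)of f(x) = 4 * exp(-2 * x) 2^(2 - s) * gamma(s)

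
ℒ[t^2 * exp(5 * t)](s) 2/(s - 5)^3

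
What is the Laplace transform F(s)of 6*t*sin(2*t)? 24*s/(s^2 + 4)^2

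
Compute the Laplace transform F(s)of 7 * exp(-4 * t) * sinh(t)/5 7/(5 * ((s+4)^2-1))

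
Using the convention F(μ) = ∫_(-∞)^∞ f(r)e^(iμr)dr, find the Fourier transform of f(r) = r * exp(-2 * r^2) sqrt(2) * I * sqrt(pi) * μ * exp(-μ^2/8)/8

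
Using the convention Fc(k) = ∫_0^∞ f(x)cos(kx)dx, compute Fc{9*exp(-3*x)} 27/(k^2 + 9)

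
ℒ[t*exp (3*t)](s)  (s - 3)^ (-2)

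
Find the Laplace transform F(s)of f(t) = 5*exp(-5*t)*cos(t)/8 5*(s + 5)/(8*((s + 5)^2 + 1))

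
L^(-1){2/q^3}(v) v^2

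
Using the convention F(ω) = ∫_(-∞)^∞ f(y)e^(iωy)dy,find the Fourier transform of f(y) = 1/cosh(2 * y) pi/(2 * cosh(pi * ω/4))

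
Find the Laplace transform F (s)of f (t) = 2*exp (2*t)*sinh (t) 2/ ( (s - 2)^2-1)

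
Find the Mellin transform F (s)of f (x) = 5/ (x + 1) 5*pi*csc (pi*s)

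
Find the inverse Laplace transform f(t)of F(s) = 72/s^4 12 * t^3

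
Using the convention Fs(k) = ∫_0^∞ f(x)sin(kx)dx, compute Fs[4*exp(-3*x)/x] 4*atan(k/3)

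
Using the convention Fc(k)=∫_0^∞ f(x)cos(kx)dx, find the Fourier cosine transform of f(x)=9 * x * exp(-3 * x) 9 * (9 - k^2)/(k^2 + 9)^2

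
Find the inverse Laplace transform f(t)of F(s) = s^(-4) t^3/6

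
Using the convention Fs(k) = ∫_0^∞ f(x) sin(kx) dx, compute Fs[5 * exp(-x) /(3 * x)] 5 * atan(k) /3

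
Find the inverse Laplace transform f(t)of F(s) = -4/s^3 -2 * t^2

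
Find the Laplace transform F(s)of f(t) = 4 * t 4/s^2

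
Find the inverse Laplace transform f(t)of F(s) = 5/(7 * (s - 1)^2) 5 * t * exp(t)/7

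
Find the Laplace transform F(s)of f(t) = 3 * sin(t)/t 3 * atan(1/s)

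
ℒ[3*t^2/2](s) 3/s^3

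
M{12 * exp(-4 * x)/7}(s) 12 * gamma(s)/(7 * 2^(2 * s))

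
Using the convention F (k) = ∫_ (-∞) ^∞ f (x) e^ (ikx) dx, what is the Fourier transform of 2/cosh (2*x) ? pi/cosh (pi*k/4) 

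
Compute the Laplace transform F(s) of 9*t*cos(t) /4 9*(s^2 - 1) /(4*(s^2+1) ^2) 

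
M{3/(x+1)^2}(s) -3*pi*(s - 1)/sin(pi*s)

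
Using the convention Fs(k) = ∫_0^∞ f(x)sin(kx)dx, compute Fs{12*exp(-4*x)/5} 12*k/(5*(k^2 + 16))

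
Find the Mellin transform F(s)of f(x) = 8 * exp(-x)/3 8 * gamma(s)/3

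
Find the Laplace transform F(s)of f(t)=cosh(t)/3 s/(3*(s^2 - 1))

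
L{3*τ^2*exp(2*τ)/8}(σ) 3/(4*(σ - 2)^3)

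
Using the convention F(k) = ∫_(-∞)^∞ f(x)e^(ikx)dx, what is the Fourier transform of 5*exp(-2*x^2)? 5*sqrt(2)*sqrt(pi)*exp(-k^2/8)/2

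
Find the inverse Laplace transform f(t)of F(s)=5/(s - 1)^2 5 * t * exp(t)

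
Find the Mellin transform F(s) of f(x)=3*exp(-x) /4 3*gamma(s) /4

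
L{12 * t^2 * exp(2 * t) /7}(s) 24/(7 * (s - 2) ^3) 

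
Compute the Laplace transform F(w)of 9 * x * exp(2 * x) 9/(w - 2)^2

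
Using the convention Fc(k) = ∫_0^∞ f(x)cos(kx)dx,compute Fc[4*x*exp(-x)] 4*(1 - k^2)/(k^2 + 1)^2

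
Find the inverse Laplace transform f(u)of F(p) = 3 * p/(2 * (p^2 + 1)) 3 * cos(u)/2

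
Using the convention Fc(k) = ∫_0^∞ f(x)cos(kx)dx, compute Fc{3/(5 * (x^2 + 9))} pi * exp(-3 * k)/10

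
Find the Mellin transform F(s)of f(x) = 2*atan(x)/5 -pi*sec(pi*s/2)/(5*s)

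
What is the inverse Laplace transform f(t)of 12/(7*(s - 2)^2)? 12*t*exp(2*t)/7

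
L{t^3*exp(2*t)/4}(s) 3/(2*(s - 2)^4)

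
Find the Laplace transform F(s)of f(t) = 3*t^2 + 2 6/s^3 + 2/s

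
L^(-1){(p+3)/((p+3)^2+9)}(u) exp(-3*u)*cos(3*u)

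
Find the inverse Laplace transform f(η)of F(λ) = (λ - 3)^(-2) η*exp(3*η)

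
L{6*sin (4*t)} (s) 24/ (s^2 + 16)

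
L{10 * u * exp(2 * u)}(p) 10/(p - 2)^2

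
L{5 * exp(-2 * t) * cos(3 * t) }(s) 5 * (s + 2) /((s + 2) ^2 + 9) 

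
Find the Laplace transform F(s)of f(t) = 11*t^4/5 264/(5*s^5)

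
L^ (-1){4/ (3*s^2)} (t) 4*t/3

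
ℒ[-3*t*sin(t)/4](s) -3*s/(2*(s^2 + 1)^2)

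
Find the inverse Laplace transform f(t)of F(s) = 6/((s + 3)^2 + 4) 3 * exp(-3 * t) * sin(2 * t)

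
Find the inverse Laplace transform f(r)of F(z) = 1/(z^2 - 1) sinh(r)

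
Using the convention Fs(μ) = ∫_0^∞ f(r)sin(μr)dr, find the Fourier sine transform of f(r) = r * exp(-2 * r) 4 * μ/(μ^2+4)^2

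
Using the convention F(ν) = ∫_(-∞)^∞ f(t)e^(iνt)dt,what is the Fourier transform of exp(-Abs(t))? 2/(ν^2 + 1)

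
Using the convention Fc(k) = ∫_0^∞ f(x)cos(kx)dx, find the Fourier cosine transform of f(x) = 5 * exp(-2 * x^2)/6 5 * sqrt(2) * sqrt(pi) * exp(-k^2/8)/24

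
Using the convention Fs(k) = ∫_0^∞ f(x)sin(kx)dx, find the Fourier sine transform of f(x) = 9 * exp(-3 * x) 9 * k/(k^2 + 9)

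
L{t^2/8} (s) 1/ (4 * s^3)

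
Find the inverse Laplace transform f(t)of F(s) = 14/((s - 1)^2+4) 7 * exp(t) * sin(2 * t)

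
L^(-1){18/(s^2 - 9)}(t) 6 * sinh(3 * t)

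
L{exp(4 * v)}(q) 1/(q - 4)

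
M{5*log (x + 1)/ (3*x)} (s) -5*pi*csc (pi*s)/ (3*s - 3)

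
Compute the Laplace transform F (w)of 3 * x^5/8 45/w^6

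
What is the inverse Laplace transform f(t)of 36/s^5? 3*t^4/2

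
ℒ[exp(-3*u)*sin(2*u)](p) 2/((p + 3)^2 + 4)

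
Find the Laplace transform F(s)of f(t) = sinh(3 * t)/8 3/(8 * (s^2 - 9))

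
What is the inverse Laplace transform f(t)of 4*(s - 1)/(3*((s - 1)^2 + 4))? 4*exp(t)*cos(2*t)/3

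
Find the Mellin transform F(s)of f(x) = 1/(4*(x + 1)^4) gamma(s)*gamma(4 - s)/24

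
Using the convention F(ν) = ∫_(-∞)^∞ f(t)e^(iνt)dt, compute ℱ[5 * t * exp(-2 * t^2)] 5 * sqrt(2) * I * sqrt(pi) * ν * exp(-ν^2/8)/8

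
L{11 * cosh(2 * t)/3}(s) 11 * s/(3 * (s^2 - 4))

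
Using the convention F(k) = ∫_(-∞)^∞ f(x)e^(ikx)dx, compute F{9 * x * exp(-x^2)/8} 9 * I * sqrt(pi) * k * exp(-k^2/4)/16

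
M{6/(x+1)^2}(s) -6*pi*(s - 1)/sin(pi*s)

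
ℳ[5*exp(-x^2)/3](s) 5*gamma(s/2)/6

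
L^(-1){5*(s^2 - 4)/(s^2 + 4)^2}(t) 5*t*cos(2*t)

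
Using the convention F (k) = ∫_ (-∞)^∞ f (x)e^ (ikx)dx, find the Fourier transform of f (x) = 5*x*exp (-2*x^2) 5*sqrt (2)*I*sqrt (pi)*k*exp (-k^2/8)/8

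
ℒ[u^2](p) 2/p^3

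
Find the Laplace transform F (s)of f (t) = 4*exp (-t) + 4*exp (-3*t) 4/ (s + 1) + 4/ (s + 3)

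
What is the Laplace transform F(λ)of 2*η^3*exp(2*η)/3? 4/(λ - 2)^4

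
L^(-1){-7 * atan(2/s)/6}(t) -7 * sin(2 * t)/(6 * t)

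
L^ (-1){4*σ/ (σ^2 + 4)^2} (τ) τ*sin (2*τ)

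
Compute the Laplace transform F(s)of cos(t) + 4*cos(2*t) 4*s/(s^2 + 4) + s/(s^2 + 1)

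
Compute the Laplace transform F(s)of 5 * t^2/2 5/s^3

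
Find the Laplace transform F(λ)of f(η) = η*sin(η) 2*λ/(λ^2+1)^2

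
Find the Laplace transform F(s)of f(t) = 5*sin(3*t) 15/(s^2 + 9)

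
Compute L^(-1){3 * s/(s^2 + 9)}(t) 3 * cos(3 * t)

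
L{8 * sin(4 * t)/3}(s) 32/(3 * (s^2 + 16))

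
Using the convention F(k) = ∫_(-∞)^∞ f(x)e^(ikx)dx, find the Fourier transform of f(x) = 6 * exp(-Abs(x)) 12/(k^2+1)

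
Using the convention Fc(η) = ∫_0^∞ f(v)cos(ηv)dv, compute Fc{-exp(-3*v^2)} -sqrt(3)*sqrt(pi)*exp(-η^2/12)/6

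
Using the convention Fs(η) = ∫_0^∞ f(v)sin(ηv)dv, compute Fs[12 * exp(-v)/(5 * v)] 12 * atan(η)/5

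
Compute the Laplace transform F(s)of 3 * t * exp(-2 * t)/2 3/(2 * (s + 2)^2)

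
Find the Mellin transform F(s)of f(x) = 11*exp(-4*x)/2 11*gamma(s)/(2*2^(2*s))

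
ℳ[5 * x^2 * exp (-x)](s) 5 * gamma (s + 2)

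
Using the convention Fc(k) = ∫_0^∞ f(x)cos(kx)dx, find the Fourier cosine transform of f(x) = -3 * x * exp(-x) 3 * (k^2 - 1)/(k^2 + 1)^2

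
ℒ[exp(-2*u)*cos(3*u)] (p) (p + 2)/((p + 2)^2 + 9)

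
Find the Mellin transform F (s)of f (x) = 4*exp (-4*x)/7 2^ (2 - 2*s)*gamma (s)/7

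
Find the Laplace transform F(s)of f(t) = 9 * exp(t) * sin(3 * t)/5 27/(5 * ((s - 1)^2+9))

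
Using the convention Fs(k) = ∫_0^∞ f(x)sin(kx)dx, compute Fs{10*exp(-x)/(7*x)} 10*atan(k)/7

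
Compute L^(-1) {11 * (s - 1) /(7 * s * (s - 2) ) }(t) 11 * exp(t) * cosh(t) /7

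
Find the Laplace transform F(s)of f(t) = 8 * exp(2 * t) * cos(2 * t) 8 * (s - 2)/((s - 2)^2 + 4)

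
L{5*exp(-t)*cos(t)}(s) 5*(s + 1)/((s + 1)^2 + 1)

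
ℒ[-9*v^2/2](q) -9/q^3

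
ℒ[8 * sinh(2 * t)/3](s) 16/(3 * (s^2 - 4))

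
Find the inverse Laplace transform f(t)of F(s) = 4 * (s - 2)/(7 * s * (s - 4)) 4 * exp(2 * t) * cosh(2 * t)/7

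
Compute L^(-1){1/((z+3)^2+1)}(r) exp(-3*r)*sin(r)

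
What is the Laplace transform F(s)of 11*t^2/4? 11/(2*s^3)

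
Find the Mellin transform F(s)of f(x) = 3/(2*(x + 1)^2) -3*pi*(s - 1)/(2*sin(pi*s))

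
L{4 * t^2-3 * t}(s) 8/s^3-3/s^2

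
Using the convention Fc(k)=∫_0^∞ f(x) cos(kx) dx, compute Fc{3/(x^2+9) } pi * exp(-3 * k) /2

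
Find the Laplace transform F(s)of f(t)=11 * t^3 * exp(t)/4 33/(2 * (s - 1)^4)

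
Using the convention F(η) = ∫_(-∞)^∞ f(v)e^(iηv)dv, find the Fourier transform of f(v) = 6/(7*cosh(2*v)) 3*pi/(7*cosh(pi*η/4))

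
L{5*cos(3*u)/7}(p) 5*p/(7*(p^2 + 9))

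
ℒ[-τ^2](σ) -2/σ^3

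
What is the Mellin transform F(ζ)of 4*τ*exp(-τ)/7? 4*gamma(ζ + 1)/7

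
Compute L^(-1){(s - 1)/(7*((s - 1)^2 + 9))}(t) exp(t)*cos(3*t)/7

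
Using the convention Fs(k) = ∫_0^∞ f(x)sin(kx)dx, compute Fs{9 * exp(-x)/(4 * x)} 9 * atan(k)/4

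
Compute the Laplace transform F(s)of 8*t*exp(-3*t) 8/(s + 3)^2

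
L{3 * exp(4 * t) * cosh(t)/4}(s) 3 * (s - 4)/(4 * ((s - 4)^2 - 1))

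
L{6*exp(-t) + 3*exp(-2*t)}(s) 6/(s + 1) + 3/(s + 2)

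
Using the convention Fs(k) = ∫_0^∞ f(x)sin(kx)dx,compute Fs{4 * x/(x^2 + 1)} 2 * pi * exp(-k)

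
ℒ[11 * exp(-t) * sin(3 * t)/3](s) 11/((s + 1)^2 + 9)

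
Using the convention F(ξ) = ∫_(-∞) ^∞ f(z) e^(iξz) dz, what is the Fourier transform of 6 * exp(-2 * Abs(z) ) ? 24/(ξ^2+4) 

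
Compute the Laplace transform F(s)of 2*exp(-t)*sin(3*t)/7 6/(7*((s + 1)^2 + 9))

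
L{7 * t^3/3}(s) 14/s^4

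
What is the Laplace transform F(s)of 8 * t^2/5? 16/(5 * s^3)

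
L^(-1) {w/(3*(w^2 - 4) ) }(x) cosh(2*x) /3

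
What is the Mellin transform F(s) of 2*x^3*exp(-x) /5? 2*gamma(s + 3) /5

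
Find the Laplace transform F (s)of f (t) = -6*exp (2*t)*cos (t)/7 6*(2 - s)/ (7*( (s - 2)^2 + 1))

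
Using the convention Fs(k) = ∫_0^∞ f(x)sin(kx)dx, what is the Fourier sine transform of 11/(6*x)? 11*pi/12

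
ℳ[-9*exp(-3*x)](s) -3^(2 - s)*gamma(s)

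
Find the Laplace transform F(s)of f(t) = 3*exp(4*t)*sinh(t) 3/((s - 4)^2 - 1)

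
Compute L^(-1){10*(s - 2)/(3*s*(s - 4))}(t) 10*exp(2*t)*cosh(2*t)/3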